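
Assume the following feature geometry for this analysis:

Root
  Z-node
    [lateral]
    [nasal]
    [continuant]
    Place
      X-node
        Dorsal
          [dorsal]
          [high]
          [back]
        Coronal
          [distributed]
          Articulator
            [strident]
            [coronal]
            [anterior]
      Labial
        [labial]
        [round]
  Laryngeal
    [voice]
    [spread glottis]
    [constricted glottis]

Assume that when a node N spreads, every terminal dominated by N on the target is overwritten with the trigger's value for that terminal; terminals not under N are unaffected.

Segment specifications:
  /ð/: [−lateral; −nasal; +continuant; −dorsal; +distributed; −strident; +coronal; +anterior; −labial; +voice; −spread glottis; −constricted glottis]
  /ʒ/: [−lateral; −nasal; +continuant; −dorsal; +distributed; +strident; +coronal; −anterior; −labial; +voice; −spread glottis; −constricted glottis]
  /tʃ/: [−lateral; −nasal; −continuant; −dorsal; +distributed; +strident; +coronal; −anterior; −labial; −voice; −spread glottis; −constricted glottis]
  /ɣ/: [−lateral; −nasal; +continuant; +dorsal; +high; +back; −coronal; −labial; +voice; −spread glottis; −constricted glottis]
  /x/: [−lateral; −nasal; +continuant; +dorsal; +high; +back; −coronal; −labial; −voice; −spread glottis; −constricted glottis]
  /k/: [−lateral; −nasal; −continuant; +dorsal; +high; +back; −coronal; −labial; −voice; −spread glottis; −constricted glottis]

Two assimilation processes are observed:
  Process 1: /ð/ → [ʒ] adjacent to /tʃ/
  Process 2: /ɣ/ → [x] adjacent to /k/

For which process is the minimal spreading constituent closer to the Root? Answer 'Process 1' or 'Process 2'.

Process 1: the features that change are [anterior], [strident]; the minimal node is Articulator (depth 5).
In Process 2, [voice] changes, so the minimal spreading node is [voice] at depth 2.
Depth 2 < depth 5; Process 2 involves the structurally higher constituent [voice].

Process 2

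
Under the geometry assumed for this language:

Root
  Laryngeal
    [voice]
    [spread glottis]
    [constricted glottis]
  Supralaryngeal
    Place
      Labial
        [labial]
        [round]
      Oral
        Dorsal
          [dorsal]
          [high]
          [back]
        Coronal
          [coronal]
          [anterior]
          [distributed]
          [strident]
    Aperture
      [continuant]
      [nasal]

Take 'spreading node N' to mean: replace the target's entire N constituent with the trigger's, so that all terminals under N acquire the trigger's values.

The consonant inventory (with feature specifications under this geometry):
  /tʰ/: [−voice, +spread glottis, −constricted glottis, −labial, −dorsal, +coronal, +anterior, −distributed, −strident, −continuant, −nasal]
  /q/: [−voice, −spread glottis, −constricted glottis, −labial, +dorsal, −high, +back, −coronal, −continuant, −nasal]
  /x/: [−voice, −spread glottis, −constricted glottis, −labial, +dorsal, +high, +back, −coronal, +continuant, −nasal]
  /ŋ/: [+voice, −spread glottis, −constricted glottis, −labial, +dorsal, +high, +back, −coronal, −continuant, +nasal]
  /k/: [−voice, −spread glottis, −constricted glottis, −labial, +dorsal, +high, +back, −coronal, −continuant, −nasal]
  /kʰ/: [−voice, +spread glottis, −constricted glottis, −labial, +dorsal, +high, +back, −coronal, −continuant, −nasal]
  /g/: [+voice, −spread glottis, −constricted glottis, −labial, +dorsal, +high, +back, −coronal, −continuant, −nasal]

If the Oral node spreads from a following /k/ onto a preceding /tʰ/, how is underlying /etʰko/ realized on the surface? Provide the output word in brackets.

[ekʰko]

Terminals under Oral in this geometry: [dorsal], [high], [back], [coronal], [anterior], [distributed], [strident].
Spreading Oral from /k/ onto /tʰ/ replaces those values with /k/'s: [+dorsal], [+high], [+back], [−coronal]. Features outside Oral ([voice], [spread glottis], [constricted glottis], …) stay as in /tʰ/.
Among the inventory, only /kʰ/ has exactly this specification, giving the surface form [ekʰko].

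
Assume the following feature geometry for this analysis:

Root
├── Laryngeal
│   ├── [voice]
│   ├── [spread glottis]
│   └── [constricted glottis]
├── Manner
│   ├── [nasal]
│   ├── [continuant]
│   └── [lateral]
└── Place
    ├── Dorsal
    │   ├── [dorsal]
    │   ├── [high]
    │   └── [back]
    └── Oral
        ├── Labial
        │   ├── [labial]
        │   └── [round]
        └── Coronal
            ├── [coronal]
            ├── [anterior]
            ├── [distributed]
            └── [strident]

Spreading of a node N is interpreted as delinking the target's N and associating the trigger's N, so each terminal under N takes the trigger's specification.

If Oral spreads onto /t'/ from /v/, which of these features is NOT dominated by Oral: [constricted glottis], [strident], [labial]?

The terminals dominated by Oral are [labial], [round], [coronal], [anterior], [distributed], [strident].
Of the listed options, [strident], [labial] are among these and would be overwritten by spreading Oral.
[constricted glottis] is not within the Oral subtree (it hangs from Laryngeal), so /t'/'s [constricted glottis] value survives.

[constricted glottis]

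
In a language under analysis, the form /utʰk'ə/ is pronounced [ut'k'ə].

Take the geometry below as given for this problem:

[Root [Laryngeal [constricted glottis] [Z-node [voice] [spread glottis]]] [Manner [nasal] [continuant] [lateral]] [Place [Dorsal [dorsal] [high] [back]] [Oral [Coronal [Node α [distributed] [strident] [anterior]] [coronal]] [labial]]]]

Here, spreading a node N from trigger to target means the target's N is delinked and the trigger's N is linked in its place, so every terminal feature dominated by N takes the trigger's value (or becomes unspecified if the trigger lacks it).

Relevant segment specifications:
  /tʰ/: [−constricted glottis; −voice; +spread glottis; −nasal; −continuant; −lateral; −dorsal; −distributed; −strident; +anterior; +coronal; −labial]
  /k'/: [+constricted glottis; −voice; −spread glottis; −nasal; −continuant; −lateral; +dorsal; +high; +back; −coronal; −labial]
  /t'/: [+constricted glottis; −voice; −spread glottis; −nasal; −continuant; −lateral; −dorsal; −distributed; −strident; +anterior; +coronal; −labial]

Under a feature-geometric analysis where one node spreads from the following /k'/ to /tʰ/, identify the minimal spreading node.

Laryngeal

The alternation /tʰ/ → [t'] changes [spread glottis], [constricted glottis] and nothing else.
The smallest constituent containing every changed terminal is Laryngeal — each of its daughters lacks at least one of the affected features.
If Laryngeal spreads, every terminal under it takes /k'/'s value, producing [t'] as observed.
[coronal], [dorsal] — on which /k'/ differs from /tʰ/ — are unchanged, so Root cannot have spread; the constituent is no larger than Laryngeal.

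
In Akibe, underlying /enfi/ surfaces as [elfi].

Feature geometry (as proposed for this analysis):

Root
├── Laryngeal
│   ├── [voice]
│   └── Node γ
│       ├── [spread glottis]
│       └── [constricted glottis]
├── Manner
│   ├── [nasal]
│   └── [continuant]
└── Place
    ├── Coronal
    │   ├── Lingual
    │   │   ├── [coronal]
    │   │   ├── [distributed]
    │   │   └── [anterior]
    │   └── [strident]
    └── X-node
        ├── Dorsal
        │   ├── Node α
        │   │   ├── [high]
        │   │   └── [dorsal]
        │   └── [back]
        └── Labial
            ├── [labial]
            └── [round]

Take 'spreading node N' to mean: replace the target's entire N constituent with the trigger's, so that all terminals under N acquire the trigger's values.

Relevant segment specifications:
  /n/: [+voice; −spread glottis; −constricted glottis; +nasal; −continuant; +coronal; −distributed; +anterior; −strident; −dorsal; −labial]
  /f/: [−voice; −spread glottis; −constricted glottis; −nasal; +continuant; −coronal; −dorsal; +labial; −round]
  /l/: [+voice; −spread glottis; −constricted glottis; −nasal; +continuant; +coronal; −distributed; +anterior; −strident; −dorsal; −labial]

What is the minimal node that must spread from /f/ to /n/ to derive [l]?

Feature comparison: [nasal], [continuant] differ between /n/ and [l]; the remaining terminals match.
The smallest constituent containing every changed terminal is Manner — each of its daughters lacks at least one of the affected features.
If Manner spreads, every terminal under it takes /f/'s value, producing [l] as observed.
[voice], [labial] — on which /f/ differs from /n/ — are unchanged, so Root cannot have spread; the constituent is no larger than Manner.

Manner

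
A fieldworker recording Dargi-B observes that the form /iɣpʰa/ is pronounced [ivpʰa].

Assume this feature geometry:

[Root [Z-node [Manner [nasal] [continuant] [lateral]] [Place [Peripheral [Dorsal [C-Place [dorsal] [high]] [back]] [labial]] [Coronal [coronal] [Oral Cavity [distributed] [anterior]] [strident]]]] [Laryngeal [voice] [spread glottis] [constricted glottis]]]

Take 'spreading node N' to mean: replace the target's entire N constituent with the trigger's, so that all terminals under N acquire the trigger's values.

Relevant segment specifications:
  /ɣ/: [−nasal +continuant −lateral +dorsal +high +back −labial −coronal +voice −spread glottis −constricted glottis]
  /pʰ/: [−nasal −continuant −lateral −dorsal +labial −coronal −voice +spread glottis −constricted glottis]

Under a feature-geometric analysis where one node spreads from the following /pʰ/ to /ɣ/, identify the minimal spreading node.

Peripheral

Feature comparison: [labial], [dorsal], [high], [back] differ between /ɣ/ and [v]; the remaining terminals match.
The smallest constituent containing every changed terminal is Peripheral — each of its daughters lacks at least one of the affected features.
If Peripheral spreads, every terminal under it takes /pʰ/'s value, producing [v] as observed.
Features on which the two segments disagree outside Peripheral, such as [voice], [continuant], are unchanged — nothing dominating them spread, and Peripheral is the minimal sufficient constituent.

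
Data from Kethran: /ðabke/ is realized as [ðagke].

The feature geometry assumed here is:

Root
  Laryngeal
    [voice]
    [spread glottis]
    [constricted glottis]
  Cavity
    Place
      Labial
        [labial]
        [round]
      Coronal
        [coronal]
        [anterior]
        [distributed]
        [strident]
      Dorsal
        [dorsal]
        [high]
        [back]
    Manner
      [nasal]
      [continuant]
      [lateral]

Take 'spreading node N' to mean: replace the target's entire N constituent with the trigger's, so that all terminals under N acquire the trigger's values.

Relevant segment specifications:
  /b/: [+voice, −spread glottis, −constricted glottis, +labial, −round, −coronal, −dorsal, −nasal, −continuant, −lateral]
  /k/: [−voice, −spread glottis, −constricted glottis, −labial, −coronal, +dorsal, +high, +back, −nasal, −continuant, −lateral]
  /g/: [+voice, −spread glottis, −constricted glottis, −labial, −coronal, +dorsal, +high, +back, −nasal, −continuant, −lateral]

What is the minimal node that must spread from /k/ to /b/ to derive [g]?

Comparing /b/ with its surface form [g], the features that change are [labial], [round], [dorsal], [high], [back].
These terminals are all dominated by Place, and no proper subconstituent of Place covers them all; Place is their lowest common ancestor.
Delinking /b/'s Place and associating /k/'s Place gives precisely the feature bundle of [g].
[voice] stays as in /b/ although /k/ differs there, so no node dominating it spread; among the remaining candidates Place is the lowest that derives the output.

Place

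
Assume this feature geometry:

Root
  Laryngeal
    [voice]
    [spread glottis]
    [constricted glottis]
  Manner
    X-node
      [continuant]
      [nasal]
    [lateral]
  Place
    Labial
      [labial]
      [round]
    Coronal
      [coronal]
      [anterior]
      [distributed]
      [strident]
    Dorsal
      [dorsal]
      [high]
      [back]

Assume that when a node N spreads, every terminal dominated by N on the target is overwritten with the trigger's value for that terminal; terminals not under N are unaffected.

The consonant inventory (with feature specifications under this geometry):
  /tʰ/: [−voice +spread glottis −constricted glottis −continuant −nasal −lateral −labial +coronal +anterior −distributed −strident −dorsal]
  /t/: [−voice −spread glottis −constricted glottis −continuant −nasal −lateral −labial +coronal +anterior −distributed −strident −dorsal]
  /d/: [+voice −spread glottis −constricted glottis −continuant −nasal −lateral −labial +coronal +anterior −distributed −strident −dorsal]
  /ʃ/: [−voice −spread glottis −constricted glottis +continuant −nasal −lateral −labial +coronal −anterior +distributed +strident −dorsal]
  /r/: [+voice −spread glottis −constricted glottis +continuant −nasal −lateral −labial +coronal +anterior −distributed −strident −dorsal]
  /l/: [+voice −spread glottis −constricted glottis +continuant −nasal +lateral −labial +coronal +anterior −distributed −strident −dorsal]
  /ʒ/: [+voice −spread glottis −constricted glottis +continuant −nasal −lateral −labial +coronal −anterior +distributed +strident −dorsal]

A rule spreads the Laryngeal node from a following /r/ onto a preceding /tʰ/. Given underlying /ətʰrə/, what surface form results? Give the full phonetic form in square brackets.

Laryngeal immediately or transitively dominates [voice], [spread glottis], [constricted glottis].
The target acquires /r/'s values for everything under Laryngeal — [+voice], [−spread glottis], [−constricted glottis] — while keeping its own [continuant], [nasal], [lateral], ….
Among the inventory, only /d/ has exactly this specification, giving the surface form [ədrə].

[ədrə]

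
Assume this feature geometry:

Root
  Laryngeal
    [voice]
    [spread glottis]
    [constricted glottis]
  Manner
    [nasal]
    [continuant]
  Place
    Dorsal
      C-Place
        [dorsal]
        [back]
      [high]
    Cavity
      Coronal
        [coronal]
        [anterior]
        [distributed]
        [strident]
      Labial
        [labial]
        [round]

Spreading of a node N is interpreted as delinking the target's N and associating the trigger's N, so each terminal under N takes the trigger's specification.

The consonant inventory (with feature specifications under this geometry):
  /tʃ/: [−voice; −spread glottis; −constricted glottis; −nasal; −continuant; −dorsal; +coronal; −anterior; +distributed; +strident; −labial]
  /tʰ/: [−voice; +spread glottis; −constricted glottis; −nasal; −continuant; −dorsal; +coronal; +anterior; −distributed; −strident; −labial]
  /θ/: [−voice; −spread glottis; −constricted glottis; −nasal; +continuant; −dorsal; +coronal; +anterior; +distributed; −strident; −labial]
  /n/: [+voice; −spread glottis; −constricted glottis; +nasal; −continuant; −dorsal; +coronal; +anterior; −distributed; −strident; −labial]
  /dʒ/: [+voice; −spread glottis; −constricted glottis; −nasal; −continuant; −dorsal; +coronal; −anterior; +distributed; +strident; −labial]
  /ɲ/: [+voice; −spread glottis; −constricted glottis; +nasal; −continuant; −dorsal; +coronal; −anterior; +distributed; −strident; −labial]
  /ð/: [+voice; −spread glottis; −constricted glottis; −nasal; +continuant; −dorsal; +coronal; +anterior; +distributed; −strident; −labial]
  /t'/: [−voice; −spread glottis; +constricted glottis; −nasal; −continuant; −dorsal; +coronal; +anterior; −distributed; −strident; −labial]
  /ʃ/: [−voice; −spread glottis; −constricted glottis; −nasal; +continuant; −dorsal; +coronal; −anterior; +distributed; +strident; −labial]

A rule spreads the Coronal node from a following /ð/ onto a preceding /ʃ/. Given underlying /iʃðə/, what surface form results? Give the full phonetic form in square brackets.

Terminals under Coronal in this geometry: [coronal], [anterior], [distributed], [strident].
After delinking /ʃ/'s Coronal and linking /ð/'s, the affected terminals become [+coronal], [+anterior], [+distributed], [−strident]; [voice], [spread glottis], [constricted glottis], … (outside Coronal) are retained from /ʃ/.
The resulting bundle matches /θ/ in the inventory; substituting it for /ʃ/ gives [iθðə].

[iθðə]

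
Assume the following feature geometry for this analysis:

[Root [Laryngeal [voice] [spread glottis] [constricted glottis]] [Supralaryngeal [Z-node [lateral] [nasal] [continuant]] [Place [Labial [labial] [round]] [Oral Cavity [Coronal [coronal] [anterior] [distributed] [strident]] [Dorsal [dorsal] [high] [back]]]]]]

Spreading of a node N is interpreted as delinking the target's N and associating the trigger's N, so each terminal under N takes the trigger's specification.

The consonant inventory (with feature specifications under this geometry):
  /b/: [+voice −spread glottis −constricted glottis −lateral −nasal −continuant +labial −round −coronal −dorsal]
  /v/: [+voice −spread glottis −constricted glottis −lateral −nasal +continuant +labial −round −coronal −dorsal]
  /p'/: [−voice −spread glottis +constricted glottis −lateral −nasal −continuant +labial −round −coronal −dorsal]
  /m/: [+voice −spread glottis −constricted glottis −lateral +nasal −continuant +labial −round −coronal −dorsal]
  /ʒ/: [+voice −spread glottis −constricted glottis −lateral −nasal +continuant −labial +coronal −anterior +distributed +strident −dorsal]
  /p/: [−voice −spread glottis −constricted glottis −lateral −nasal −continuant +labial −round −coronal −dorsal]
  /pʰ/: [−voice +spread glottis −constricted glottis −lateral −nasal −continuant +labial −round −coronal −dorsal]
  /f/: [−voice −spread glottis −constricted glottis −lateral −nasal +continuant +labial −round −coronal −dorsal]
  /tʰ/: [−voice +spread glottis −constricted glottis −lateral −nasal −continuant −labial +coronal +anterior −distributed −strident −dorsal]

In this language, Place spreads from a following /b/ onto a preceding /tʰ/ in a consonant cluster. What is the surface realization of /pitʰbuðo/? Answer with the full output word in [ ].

[pipʰbuðo]

Place immediately or transitively dominates [labial], [round], [coronal], [anterior], [distributed], [strident], [dorsal], [high], [back].
Spreading Place from /b/ onto /tʰ/ replaces those values with /b/'s: [+labial], [−round], [−coronal], [−dorsal]. Features outside Place ([voice], [spread glottis], [constricted glottis], …) stay as in /tʰ/.
This feature bundle is that of [pʰ], so /pitʰbuðo/ surfaces as [pipʰbuðo].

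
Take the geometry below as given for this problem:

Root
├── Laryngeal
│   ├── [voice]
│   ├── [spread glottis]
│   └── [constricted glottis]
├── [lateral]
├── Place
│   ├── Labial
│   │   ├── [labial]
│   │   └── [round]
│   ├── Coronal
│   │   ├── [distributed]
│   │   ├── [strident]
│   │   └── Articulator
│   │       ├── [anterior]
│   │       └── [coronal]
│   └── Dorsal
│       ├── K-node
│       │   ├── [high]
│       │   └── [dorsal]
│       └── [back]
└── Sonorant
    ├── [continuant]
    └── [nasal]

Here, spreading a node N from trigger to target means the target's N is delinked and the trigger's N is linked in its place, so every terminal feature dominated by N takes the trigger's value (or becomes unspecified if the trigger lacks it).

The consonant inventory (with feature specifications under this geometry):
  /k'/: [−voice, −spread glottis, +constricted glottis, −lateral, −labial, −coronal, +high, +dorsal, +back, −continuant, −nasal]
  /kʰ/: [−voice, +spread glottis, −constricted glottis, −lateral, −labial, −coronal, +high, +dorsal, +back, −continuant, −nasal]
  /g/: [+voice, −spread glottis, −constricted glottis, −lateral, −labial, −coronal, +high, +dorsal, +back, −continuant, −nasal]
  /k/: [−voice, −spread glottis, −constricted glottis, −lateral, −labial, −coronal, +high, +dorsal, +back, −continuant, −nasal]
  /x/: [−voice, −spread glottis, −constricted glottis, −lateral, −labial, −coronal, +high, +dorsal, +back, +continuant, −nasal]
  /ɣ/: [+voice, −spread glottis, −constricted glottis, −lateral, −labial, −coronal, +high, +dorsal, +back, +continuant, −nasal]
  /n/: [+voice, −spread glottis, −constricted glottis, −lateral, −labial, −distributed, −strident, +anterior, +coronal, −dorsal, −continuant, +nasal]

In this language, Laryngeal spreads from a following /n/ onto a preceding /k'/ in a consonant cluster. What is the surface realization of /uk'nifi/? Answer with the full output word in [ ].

[ugnifi]

Laryngeal immediately or transitively dominates [voice], [spread glottis], [constricted glottis].
After delinking /k'/'s Laryngeal and linking /n/'s, the affected terminals become [+voice], [−spread glottis], [−constricted glottis]; [lateral], [labial], [coronal], … (outside Laryngeal) are retained from /k'/.
The resulting bundle matches /g/ in the inventory; substituting it for /k'/ gives [ugnifi].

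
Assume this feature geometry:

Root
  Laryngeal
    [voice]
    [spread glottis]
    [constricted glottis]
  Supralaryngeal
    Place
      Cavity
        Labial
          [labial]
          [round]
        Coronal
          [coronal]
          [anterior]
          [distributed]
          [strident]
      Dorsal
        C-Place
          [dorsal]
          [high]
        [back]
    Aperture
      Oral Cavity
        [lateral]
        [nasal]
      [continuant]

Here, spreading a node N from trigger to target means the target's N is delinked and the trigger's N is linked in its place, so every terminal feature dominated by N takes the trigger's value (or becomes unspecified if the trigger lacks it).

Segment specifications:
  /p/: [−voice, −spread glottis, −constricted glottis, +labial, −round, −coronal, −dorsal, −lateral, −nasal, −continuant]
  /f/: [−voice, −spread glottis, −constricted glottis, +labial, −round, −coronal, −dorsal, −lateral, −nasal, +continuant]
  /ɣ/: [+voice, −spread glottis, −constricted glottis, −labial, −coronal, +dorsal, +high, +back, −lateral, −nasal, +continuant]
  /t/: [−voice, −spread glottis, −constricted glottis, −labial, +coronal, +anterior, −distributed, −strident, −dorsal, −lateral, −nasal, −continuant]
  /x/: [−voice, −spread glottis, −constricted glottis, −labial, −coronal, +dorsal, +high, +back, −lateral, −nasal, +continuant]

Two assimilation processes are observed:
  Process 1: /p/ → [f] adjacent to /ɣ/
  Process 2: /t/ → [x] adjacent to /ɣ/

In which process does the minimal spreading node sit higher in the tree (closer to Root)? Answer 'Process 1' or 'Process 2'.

Process 1: the feature that changes is [continuant]; the minimal node is [continuant] (depth 3).
Process 2 alters [continuant], [coronal], [anterior], [distributed], [strident], [dorsal], [high], [back]; the lowest common ancestor is Supralaryngeal (depth 1 from Root).
Supralaryngeal is closer to Root than [continuant], so Process 2 spreads the higher node.

Process 2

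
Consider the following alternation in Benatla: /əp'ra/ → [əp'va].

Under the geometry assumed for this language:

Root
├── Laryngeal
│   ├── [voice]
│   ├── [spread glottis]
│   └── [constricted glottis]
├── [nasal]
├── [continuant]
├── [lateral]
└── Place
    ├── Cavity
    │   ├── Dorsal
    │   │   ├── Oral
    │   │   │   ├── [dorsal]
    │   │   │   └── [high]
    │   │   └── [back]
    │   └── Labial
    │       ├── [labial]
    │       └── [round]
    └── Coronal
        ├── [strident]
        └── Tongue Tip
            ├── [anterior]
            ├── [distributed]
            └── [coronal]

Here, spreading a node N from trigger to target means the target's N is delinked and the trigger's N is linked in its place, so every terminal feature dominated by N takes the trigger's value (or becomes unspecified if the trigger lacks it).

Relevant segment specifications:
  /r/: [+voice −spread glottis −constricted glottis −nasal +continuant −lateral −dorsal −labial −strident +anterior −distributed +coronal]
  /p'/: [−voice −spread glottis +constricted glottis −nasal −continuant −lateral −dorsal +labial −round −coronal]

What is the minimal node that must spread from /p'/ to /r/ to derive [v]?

Comparing /r/ with its surface form [v], the features that change are [labial], [round], [coronal], [anterior], [distributed], [strident].
Tracing each changed feature up the tree, the paths first meet at Place; any lower node misses at least one of them.
Delinking /r/'s Place and associating /p'/'s Place gives precisely the feature bundle of [v].
Since [continuant], [constricted glottis] are preserved even though /p'/ disagrees there, no node above Place spread.

Place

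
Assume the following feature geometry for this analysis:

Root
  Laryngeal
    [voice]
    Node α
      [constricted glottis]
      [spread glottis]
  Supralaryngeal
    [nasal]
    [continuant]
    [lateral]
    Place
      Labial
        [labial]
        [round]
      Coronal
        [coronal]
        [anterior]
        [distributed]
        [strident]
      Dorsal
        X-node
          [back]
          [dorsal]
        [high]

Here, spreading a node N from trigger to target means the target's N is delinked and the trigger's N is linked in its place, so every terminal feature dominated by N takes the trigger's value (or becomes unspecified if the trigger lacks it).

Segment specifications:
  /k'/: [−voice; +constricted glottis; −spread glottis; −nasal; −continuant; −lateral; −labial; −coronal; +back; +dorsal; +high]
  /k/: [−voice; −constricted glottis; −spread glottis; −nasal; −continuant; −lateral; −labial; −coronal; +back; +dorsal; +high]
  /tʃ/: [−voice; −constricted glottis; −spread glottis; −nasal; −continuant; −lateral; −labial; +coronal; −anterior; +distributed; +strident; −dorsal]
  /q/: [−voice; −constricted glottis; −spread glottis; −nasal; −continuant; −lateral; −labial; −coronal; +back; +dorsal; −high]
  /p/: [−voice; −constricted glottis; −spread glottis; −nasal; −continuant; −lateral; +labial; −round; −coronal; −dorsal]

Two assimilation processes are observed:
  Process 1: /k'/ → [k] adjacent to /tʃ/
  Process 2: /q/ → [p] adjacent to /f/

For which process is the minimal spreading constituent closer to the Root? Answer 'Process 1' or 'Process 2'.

Process 1 alters [constricted glottis]; the lowest dominating node is [constricted glottis] (depth 3 from Root).
Process 2 alters [labial], [round], [dorsal], [high], [back]; the lowest common ancestor is Place (depth 2 from Root).
Depth 2 < depth 3; Process 2 involves the structurally higher constituent Place.

Process 2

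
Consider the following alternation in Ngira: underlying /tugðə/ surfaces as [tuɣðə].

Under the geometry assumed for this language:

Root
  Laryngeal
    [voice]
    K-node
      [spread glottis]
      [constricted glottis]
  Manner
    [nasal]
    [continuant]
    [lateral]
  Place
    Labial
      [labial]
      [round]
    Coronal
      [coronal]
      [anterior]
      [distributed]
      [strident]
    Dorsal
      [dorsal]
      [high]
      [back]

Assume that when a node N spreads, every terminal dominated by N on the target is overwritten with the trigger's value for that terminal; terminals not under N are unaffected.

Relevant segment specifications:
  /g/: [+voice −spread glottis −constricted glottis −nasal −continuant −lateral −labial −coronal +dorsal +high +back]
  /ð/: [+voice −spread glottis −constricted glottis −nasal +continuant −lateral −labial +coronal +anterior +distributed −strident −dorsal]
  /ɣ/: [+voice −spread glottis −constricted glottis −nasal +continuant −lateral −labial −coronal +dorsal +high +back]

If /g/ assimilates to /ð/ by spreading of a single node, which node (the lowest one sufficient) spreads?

Feature comparison: [continuant] differs between /g/ and [ɣ]; the remaining terminals match.
With a single altered terminal, the smallest constituent that could spread is that terminal — [continuant].
[coronal], [dorsal] stay as in /g/ although /ð/ differs there, so no node dominating them spread; among the remaining candidates [continuant] is the lowest that derives the output.

[continuant]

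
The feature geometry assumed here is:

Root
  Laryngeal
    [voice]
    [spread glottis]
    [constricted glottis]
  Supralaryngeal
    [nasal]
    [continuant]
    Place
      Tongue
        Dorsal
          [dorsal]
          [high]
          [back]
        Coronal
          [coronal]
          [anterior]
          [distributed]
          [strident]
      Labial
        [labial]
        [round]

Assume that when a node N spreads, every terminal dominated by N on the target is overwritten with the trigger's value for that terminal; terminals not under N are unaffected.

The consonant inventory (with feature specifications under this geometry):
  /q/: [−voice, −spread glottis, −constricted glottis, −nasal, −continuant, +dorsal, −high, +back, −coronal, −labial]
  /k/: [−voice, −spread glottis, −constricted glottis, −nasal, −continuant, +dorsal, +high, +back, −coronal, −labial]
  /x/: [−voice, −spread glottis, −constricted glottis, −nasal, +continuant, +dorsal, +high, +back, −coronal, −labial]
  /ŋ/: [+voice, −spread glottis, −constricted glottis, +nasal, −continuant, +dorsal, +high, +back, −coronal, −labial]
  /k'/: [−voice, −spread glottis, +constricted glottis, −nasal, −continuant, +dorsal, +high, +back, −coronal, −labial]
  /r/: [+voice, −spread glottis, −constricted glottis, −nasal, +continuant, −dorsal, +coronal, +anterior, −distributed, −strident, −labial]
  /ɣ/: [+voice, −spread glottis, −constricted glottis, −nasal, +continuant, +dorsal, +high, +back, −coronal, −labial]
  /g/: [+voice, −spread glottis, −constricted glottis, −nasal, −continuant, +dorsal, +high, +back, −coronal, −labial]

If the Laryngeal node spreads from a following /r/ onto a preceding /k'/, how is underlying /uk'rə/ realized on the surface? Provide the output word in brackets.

[ugrə]

Laryngeal immediately or transitively dominates [voice], [spread glottis], [constricted glottis].
The target acquires /r/'s values for everything under Laryngeal — [+voice], [−spread glottis], [−constricted glottis] — while keeping its own [nasal], [continuant], [dorsal], ….
The resulting bundle matches /g/ in the inventory; substituting it for /k'/ gives [ugrə].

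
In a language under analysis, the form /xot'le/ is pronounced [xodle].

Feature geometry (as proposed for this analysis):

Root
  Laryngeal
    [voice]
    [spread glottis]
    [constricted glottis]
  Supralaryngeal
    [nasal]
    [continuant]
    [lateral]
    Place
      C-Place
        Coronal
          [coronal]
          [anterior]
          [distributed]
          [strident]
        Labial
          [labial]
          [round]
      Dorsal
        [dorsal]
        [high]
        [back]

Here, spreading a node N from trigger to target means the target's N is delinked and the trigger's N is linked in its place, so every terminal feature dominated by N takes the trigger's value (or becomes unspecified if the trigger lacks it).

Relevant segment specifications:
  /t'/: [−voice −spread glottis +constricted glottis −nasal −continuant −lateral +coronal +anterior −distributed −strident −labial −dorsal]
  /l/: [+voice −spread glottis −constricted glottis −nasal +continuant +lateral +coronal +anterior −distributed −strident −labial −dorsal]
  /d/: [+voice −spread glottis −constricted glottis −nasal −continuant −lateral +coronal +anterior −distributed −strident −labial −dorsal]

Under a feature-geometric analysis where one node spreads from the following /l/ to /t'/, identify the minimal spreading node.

Feature comparison: [voice], [constricted glottis] differ between /t'/ and [d]; the remaining terminals match.
The smallest constituent containing every changed terminal is Laryngeal — each of its daughters lacks at least one of the affected features.
If Laryngeal spreads, every terminal under it takes /l/'s value, producing [d] as observed.
Since [lateral], [continuant] are preserved even though /l/ disagrees there, no node above Laryngeal spread.

Laryngeal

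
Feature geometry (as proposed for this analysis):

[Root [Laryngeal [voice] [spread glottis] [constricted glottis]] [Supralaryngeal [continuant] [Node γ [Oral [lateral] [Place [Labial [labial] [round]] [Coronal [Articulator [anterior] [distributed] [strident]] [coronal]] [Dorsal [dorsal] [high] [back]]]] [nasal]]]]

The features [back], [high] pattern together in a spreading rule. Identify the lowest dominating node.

Dorsal

[back]: Root / Supralaryngeal / Node γ / Oral / Place / Dorsal / [back].
[high]: Root / Supralaryngeal / Node γ / Oral / Place / Dorsal / [high].
The lowest node appearing on every path is Dorsal; each proper daughter of Dorsal fails to dominate at least one of the listed features.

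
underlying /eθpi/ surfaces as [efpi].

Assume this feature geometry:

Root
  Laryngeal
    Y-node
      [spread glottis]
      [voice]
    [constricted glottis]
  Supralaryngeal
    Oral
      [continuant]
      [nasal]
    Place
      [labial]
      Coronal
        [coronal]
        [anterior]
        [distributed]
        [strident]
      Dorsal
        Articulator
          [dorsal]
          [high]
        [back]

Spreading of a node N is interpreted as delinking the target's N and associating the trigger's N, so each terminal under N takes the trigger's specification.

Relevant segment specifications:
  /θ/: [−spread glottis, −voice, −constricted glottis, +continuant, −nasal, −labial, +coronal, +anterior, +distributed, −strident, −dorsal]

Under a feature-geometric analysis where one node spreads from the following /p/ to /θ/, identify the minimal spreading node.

Feature comparison: [labial], [coronal], [anterior], [distributed], [strident] differ between /θ/ and [f]; the remaining terminals match.
In this geometry the lowest node dominating all of them is Place: every daughter of Place dominates only a proper subset, so no lower node suffices.
Spreading Place from /p/ overwrites each of those terminals with /p/'s values, yielding exactly [f].
Had Supralaryngeal or a higher node spread, [continuant] would have taken /p/'s value; it stays as in /θ/, confirming the spreading constituent is exactly Place.

Place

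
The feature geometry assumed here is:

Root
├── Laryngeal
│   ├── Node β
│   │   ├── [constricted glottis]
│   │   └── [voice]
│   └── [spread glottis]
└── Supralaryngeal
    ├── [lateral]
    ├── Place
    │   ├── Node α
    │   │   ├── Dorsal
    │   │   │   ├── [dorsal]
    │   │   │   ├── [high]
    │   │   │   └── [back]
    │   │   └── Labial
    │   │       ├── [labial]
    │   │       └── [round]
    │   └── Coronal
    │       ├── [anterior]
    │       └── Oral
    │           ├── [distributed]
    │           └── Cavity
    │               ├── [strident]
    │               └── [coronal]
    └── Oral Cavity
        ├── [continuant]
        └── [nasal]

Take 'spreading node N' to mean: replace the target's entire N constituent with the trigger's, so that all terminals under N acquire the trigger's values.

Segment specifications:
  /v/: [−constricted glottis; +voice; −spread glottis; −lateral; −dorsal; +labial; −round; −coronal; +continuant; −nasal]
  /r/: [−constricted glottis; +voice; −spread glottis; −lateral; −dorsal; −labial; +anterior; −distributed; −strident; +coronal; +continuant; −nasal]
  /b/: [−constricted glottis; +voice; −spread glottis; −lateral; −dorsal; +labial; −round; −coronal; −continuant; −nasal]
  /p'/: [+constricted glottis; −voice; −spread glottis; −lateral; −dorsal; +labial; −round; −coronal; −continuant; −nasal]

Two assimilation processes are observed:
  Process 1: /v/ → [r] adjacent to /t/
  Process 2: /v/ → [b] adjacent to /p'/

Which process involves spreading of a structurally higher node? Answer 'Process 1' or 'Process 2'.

Process 1

Process 1: the features that change are [labial], [round], [coronal], [anterior], [distributed], [strident]; the minimal node is Place (depth 2).
Process 2 alters [continuant]; the lowest dominating node is [continuant] (depth 3 from Root).
Depth 2 < depth 3; Process 1 involves the structurally higher constituent Place.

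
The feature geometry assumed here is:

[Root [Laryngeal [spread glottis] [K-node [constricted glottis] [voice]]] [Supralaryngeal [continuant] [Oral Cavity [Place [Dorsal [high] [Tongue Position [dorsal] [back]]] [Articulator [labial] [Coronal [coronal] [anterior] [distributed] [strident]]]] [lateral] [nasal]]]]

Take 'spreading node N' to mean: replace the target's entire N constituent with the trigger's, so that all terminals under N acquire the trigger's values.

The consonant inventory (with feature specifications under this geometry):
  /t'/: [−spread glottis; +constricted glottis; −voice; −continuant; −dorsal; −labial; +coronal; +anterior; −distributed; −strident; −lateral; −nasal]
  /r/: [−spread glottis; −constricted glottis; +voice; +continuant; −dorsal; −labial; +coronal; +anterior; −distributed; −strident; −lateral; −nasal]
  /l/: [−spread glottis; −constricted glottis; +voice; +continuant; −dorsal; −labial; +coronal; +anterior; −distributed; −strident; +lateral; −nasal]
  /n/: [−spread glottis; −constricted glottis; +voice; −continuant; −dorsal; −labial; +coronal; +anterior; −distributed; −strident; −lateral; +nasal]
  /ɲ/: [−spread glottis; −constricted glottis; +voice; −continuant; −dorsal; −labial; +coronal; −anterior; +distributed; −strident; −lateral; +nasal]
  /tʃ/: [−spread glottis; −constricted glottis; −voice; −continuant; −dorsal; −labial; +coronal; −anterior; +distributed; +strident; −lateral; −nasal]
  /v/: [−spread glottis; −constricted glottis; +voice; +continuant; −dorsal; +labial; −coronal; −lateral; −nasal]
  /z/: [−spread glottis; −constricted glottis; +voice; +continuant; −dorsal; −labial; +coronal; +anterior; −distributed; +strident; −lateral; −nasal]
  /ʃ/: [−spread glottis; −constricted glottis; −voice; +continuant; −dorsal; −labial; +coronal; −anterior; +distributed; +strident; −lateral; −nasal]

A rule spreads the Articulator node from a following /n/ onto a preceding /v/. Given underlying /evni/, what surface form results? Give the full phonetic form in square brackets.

[erni]

Terminals under Articulator in this geometry: [labial], [coronal], [anterior], [distributed], [strident].
The target acquires /n/'s values for everything under Articulator — [−labial], [+coronal], [+anterior], [−distributed], [−strident] — while keeping its own [spread glottis], [constricted glottis], [voice], ….
This feature bundle is that of [r], so /evni/ surfaces as [erni].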